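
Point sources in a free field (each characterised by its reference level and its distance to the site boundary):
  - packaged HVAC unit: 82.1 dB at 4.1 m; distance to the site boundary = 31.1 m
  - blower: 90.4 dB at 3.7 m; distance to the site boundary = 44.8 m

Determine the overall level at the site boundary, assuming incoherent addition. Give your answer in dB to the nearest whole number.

70 dB

Apply inverse-square spreading to bring every level to the receiver, then sum 10^(L/10).
packaged HVAC unit: 82.1 − 20·log₁₀(31.1/4.1) = 82.1 − 17.60 = 64.50 dB.
blower: 90.4 − 20·log₁₀(44.8/3.7) = 90.4 − 21.66 = 68.74 dB.
Σ 10^(L/10) = 1.030e+07 → L_total = 10·log₁₀(1.030e+07) = 70.13 dB.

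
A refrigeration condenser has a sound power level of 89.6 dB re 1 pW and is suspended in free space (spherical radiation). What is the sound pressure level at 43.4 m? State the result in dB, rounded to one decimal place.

45.9 dB

L_p = L_w − 10·log₁₀(4π·r²) with r = 43.4 m.
4π·r² = 2.367e+04 m², 10·log₁₀ of that is 43.742 dB.
L_p = 89.6 − 43.742 = 45.86 dB.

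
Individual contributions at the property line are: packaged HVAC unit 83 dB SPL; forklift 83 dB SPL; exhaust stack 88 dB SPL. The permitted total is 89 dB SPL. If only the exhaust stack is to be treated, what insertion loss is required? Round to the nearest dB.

2 dB

Everything except the exhaust stack sums to 10^(83/10) + 10^(83/10) = 3.991e+08 in linear terms, 86.01 dB SPL.
To meet 89 dB SPL overall, the treated exhaust stack may contribute at most 10^(89/10) − 3.991e+08 = 3.953e+08, i.e. 85.97 dB SPL.
Required insertion loss = 88 − 85.97 = 2.03 dB.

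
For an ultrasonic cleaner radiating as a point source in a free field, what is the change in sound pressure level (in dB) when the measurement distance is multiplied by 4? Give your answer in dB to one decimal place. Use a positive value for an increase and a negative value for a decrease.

-12.0 dB

A point source loses 6 dB per doubling of distance; generally ΔL = −20·log₁₀(r₂/r₁).
ΔL = −20·log₁₀(4) = -12.04 dB.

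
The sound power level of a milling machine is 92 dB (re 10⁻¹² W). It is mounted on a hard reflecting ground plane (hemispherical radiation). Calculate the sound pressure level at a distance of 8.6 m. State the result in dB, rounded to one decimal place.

L_p = L_w − 10·log₁₀(2π·r²) with r = 8.6 m.
2π·r² = 464.7 m², 10·log₁₀ of that is 26.672 dB.
L_p = 92 − 26.672 = 65.33 dB.

65.3 dB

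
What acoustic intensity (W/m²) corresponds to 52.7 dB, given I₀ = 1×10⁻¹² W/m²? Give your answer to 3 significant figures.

1.86e-07 W/m²

I/I₀ = 10^(52.7/10) = 1.862e+05, so I = 1.862e+05 × 10⁻¹² W/m².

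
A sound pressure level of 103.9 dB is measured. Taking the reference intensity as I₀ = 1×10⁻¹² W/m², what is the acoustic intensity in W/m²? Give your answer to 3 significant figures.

0.0245 W/m²

I = I₀·10^(L/10) = 10⁻¹² × 10^(103.9/10) = 10^(-1.610).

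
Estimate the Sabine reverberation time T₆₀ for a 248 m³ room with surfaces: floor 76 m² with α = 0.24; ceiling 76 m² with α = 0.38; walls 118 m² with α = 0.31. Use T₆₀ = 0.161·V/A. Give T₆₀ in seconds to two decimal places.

0.48 s

A = Σ Sᵢαᵢ = 76·0.24 + 76·0.38 + 118·0.31 = 83.70 m².
T₆₀ = 0.161 × 248 / 83.70 = 0.477 s.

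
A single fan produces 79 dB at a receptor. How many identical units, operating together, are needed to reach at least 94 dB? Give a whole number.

Need L₁ + 10·log₁₀ N ≥ 94, i.e. log₁₀ N ≥ 1.50.
N ≥ 10^(15.0/10) = 31.623, so N = 32.

32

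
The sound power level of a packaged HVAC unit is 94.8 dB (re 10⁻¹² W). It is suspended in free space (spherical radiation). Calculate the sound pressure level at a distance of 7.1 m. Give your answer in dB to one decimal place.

L_p = L_w − 10·log₁₀(4π·r²) with r = 7.1 m.
4π·r² = 633.5 m², 10·log₁₀ of that is 28.017 dB.
L_p = 94.8 − 28.017 = 66.78 dB.

66.8 dB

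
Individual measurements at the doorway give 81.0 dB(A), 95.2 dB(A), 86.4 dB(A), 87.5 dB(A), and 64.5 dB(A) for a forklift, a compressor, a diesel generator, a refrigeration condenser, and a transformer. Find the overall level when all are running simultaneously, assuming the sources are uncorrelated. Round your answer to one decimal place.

Incoherent sources combine by intensity addition: L_total = 10·log₁₀(Σ 10^(L_i/10)).
Σ 10^(L/10) = 10^(81.0/10) + 10^(95.2/10) + 10^(86.4/10) + 10^(87.5/10) + 10^(64.5/10) = 4.439e+09.
L_total = 10·log₁₀(4.439e+09) = 96.47 dB(A).

96.5 dB(A)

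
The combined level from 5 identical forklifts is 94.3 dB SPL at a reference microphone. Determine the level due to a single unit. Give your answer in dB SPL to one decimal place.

5 equal contributions raise the level by 10·log₁₀ 5 = 6.990 dB, so each unit alone gives 94.3 − 6.990.

87.3 dB SPL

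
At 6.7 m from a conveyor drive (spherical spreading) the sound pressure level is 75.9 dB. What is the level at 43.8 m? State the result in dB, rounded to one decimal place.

Point-source attenuation: ΔL = 20·log₁₀(r₂/r₁) = 20·log₁₀(43.8/6.7) = 16.308 dB.
L₂ = 75.9 − 20·log₁₀(43.8/6.7) = 75.9 − 16.308 = 59.59 dB.

59.6 dB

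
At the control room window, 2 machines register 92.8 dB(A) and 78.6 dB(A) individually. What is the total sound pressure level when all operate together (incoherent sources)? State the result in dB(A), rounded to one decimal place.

93.0 dB(A)

Incoherent sources combine by intensity addition: L_total = 10·log₁₀(Σ 10^(L_i/10)).
Σ 10^(L/10) = 10^(92.8/10) + 10^(78.6/10) = 1.978e+09.
L_total = 10·log₁₀(1.978e+09) = 92.96 dB(A).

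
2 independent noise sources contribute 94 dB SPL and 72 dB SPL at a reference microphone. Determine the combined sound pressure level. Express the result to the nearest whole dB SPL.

94 dB SPL

Incoherent sources combine by intensity addition: L_total = 10·log₁₀(Σ 10^(L_i/10)).
Σ 10^(L/10) = 10^(94/10) + 10^(72/10) = 2.528e+09.
L_total = 10·log₁₀(2.528e+09) = 94.03 dB SPL.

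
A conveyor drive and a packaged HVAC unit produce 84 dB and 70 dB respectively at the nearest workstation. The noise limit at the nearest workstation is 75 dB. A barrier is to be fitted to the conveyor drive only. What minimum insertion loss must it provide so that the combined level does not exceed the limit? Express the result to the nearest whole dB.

11 dB

Everything except the conveyor drive sums to 10^(70/10) = 1.000e+07 in linear terms, 70.00 dB.
To meet 75 dB overall, the treated conveyor drive may contribute at most 10^(75/10) − 1.000e+07 = 2.162e+07, i.e. 73.35 dB.
So the conveyor drive must be reduced from 84 to 73.35 dB: IL = 10.65 dB.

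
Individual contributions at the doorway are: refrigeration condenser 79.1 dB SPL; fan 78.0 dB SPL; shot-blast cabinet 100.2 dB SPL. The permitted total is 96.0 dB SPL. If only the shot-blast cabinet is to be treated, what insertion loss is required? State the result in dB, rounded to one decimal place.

4.4 dB

Everything except the shot-blast cabinet sums to 10^(79.1/10) + 10^(78.0/10) = 1.444e+08 in linear terms, 81.60 dB SPL.
The limit corresponds to 10^(96.0/10) = 3.981e+09; subtracting the fixed part leaves 3.837e+09 for the shot-blast cabinet, i.e. 95.84 dB SPL.
So the shot-blast cabinet must be reduced from 100.2 to 95.84 dB SPL: IL = 4.36 dB.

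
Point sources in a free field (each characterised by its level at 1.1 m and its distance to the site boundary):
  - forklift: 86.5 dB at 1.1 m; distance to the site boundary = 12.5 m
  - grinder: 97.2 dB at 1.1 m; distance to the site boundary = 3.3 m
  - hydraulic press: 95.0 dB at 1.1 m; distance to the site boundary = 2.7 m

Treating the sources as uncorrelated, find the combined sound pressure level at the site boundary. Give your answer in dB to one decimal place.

90.5 dB

First find each source's level at the receiver (point-source: −20·log₁₀(r/r_ref)), then combine on an intensity basis.
forklift: 86.5 − 20·log₁₀(12.5/1.1) = 86.5 − 21.11 = 65.39 dB.
grinder: 97.2 − 20·log₁₀(3.3/1.1) = 97.2 − 9.54 = 87.66 dB.
hydraulic press: 95.0 − 20·log₁₀(2.7/1.1) = 95.0 − 7.80 = 87.20 dB.
Σ 10^(L/10) = 1.111e+09 → L_total = 10·log₁₀(1.111e+09) = 90.46 dB.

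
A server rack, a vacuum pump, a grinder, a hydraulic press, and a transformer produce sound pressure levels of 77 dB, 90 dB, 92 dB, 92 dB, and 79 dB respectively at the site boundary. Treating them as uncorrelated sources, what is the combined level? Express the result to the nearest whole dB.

Incoherent sources combine by intensity addition: L_total = 10·log₁₀(Σ 10^(L_i/10)).
Σ 10^(L/10) = 10^(77/10) + 10^(90/10) + 10^(92/10) + 10^(92/10) + 10^(79/10) = 4.299e+09.
L_total = 10·log₁₀(4.299e+09) = 96.33 dB.

96 dB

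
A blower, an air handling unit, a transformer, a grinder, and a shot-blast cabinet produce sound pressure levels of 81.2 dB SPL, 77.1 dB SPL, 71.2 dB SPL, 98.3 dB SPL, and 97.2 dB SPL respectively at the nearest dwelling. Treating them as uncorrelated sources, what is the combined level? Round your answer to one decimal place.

Incoherent sources combine by intensity addition: L_total = 10·log₁₀(Σ 10^(L_i/10)).
Σ 10^(L/10) = 10^(81.2/10) + 10^(77.1/10) + 10^(71.2/10) + 10^(98.3/10) + 10^(97.2/10) = 1.221e+10.
L_total = 10·log₁₀(1.221e+10) = 100.87 dB SPL.

100.9 dB SPL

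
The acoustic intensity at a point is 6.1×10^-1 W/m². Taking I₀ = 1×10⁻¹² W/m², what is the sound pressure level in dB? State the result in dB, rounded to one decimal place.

117.9 dB

I/I₀ = 6.1×10^-1/10⁻¹² = 6.1×10^11, and L = 10·log₁₀(I/I₀).
L = 10·(0.7853 + 11) = 117.85 dB.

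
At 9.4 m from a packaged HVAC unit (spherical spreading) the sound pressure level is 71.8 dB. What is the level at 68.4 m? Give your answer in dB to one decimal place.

Spherical spreading from a point source gives a 20·log₁₀(r₂/r₁) drop.
L₂ = 71.8 − 20·log₁₀(68.4/9.4) = 71.8 − 17.239 = 54.56 dB.

54.6 dB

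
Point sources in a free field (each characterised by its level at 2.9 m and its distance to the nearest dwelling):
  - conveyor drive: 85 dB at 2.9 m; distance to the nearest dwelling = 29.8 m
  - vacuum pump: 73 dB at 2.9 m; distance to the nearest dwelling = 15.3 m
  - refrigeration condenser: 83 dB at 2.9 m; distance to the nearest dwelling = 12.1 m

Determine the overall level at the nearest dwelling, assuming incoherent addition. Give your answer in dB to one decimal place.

71.8 dB

Propagate each source to the receiver with L = L_ref − 20·log₁₀(r/r_ref), then add intensities.
conveyor drive: 85 − 20·log₁₀(29.8/2.9) = 85 − 20.24 = 64.76 dB.
vacuum pump: 73 − 20·log₁₀(15.3/2.9) = 73 − 14.45 = 58.55 dB.
refrigeration condenser: 83 − 20·log₁₀(12.1/2.9) = 83 − 12.41 = 70.59 dB.
Σ 10^(L/10) = 1.517e+07 → L_total = 10·log₁₀(1.517e+07) = 71.81 dB.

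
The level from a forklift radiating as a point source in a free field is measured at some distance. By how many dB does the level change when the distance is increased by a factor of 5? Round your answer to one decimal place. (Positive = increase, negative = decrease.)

With spherical spreading the level changes by −20·log₁₀(r₂/r₁).
ΔL = −20·log₁₀(5) = -13.98 dB.

-14.0 dB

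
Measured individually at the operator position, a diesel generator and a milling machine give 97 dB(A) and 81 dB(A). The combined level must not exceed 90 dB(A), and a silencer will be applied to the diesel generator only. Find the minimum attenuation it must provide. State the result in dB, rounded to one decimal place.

The untreated sources together contribute 10^(81/10) = 1.259e+08, i.e. 81.00 dB(A).
The limit corresponds to 10^(90/10) = 1.000e+09; subtracting the fixed part leaves 8.741e+08 for the diesel generator, i.e. 89.42 dB(A).
Required insertion loss = 97 − 89.42 = 7.58 dB.

7.6 dB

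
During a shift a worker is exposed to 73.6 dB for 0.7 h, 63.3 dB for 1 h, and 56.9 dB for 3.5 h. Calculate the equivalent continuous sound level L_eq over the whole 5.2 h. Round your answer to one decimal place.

Weight each interval's intensity by its duration and average over T = 5.2 h:
Σ tᵢ·10^(Lᵢ/10) = 0.7·10^(73.6/10) + 1·10^(63.3/10) + 3.5·10^(56.9/10) = 1.989e+07.
L_eq = 10·log₁₀(1.989e+07/5.2) = 65.83 dB.

65.8 dB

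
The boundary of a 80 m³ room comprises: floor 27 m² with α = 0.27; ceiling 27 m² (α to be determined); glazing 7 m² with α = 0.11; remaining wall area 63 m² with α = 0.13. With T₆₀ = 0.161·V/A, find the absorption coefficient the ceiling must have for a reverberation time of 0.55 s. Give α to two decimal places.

Required total absorption A = 0.161·80/0.55 = 23.42 m².
Absorption from the other surfaces = 27·0.27 + 7·0.11 + 63·0.13 = 16.25 m², so the ceiling must supply 7.17 m² over 27 m².
α = 7.17/27 = 0.265.

0.27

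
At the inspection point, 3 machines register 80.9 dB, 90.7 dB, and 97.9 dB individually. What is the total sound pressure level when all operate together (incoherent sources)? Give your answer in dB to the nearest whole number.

Incoherent sources combine by intensity addition: L_total = 10·log₁₀(Σ 10^(L_i/10)).
Σ 10^(L/10) = 10^(80.9/10) + 10^(90.7/10) + 10^(97.9/10) = 7.464e+09.
L_total = 10·log₁₀(7.464e+09) = 98.73 dB.

99 dB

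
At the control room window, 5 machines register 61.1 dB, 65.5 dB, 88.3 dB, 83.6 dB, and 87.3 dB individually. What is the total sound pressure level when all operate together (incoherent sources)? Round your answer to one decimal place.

91.6 dB

Incoherent sources combine by intensity addition: L_total = 10·log₁₀(Σ 10^(L_i/10)).
Σ 10^(L/10) = 10^(61.1/10) + 10^(65.5/10) + 10^(88.3/10) + 10^(83.6/10) + 10^(87.3/10) = 1.447e+09.
L_total = 10·log₁₀(1.447e+09) = 91.60 dB.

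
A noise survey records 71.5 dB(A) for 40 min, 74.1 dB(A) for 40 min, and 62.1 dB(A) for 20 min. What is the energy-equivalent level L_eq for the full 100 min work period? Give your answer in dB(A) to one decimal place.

The energy average is taken in the linear domain: L_eq = 10·log₁₀[(Σ tᵢ·10^(Lᵢ/10))/T], T = 100 min.
Σ tᵢ·10^(Lᵢ/10) = 40·10^(71.5/10) + 40·10^(74.1/10) + 20·10^(62.1/10) = 1.626e+09.
L_eq = 10·log₁₀(1.626e+09/100) = 72.11 dB(A).

72.1 dB(A)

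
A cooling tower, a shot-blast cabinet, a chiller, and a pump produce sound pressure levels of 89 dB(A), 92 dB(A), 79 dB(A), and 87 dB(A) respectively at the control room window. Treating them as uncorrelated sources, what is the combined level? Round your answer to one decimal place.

94.7 dB(A)

Incoherent sources combine by intensity addition: L_total = 10·log₁₀(Σ 10^(L_i/10)).
Σ 10^(L/10) = 10^(89/10) + 10^(92/10) + 10^(79/10) + 10^(87/10) = 2.960e+09.
L_total = 10·log₁₀(2.960e+09) = 94.71 dB(A).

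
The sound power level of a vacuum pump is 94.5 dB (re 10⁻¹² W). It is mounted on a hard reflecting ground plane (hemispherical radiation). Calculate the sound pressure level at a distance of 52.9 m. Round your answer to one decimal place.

52.0 dB

Free-field hemispherical radiation: L_p = L_w − 10·log₁₀(2π·r²), r = 52.9 m.
2π·r² = 1.758e+04 m², 10·log₁₀ of that is 42.451 dB.
L_p = 94.5 − 42.451 = 52.05 dB.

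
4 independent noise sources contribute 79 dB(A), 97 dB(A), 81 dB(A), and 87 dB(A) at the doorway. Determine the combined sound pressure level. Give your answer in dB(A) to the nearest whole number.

98 dB(A)

Incoherent sources combine by intensity addition: L_total = 10·log₁₀(Σ 10^(L_i/10)).
Σ 10^(L/10) = 10^(79/10) + 10^(97/10) + 10^(81/10) + 10^(87/10) = 5.718e+09.
L_total = 10·log₁₀(5.718e+09) = 97.57 dB(A).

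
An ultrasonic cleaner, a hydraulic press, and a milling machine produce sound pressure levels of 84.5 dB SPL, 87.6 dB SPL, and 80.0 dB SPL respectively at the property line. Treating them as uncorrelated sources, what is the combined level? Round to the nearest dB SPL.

Incoherent sources combine by intensity addition: L_total = 10·log₁₀(Σ 10^(L_i/10)).
Σ 10^(L/10) = 10^(84.5/10) + 10^(87.6/10) + 10^(80.0/10) = 9.573e+08.
L_total = 10·log₁₀(9.573e+08) = 89.81 dB SPL.

90 dB SPL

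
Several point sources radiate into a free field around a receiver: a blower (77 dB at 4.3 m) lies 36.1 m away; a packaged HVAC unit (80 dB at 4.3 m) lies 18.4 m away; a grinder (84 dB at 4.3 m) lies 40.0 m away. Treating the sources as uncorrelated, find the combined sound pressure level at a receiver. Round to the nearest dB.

70 dB

First find each source's level at the receiver (point-source: −20·log₁₀(r/r_ref)), then combine on an intensity basis.
blower: 77 − 20·log₁₀(36.1/4.3) = 77 − 18.48 = 58.52 dB.
packaged HVAC unit: 80 − 20·log₁₀(18.4/4.3) = 80 − 12.63 = 67.37 dB.
grinder: 84 − 20·log₁₀(40.0/4.3) = 84 − 19.37 = 64.63 dB.
Σ 10^(L/10) = 9.075e+06 → L_total = 10·log₁₀(9.075e+06) = 69.58 dB.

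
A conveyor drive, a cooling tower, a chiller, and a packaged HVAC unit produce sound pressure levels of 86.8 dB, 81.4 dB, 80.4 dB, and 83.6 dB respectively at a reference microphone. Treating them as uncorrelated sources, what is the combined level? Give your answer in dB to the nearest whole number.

90 dB

For uncorrelated sources the intensities add, so convert each level to linear form, sum, and take 10·log₁₀ of the total.
Σ 10^(L/10) = 10^(86.8/10) + 10^(81.4/10) + 10^(80.4/10) + 10^(83.6/10) = 9.554e+08.
L_total = 10·log₁₀(9.554e+08) = 89.80 dB.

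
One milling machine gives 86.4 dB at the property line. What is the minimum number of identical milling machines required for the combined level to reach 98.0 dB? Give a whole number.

15

The shortfall is 98.0 − 86.4 = 11.6 dB, and N units add 10·log₁₀ N, so need 10·log₁₀ N ≥ 11.6.
N ≥ 10^(11.6/10) = 14.454, so N = 15.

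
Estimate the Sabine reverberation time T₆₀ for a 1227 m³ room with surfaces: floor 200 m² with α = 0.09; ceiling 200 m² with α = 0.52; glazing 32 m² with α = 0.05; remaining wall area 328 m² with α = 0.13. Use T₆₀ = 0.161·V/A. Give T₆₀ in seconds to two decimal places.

Summing Sᵢαᵢ: 200·0.09 + 200·0.52 + 32·0.05 + 328·0.13 = 166.24 m².
T₆₀ = 0.161·V/A = 0.161·1227/166.24 = 1.188 s.

1.19 s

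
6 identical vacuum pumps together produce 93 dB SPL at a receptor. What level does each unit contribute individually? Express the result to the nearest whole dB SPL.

85 dB SPL

6 equal contributions raise the level by 10·log₁₀ 6 = 7.782 dB, so each unit alone gives 93 − 7.782.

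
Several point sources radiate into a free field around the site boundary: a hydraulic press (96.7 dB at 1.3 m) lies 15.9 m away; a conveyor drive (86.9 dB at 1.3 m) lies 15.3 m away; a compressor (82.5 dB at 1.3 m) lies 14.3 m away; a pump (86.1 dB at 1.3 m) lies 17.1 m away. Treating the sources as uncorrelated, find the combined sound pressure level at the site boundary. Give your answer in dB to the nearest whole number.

Propagate each source to the receiver with L = L_ref − 20·log₁₀(r/r_ref), then add intensities.
hydraulic press: 96.7 − 20·log₁₀(15.9/1.3) = 96.7 − 21.75 = 74.95 dB.
conveyor drive: 86.9 − 20·log₁₀(15.3/1.3) = 86.9 − 21.41 = 65.49 dB.
compressor: 82.5 − 20·log₁₀(14.3/1.3) = 82.5 − 20.83 = 61.67 dB.
pump: 86.1 − 20·log₁₀(17.1/1.3) = 86.1 − 22.38 = 63.72 dB.
Σ 10^(L/10) = 3.863e+07 → L_total = 10·log₁₀(3.863e+07) = 75.87 dB.

76 dB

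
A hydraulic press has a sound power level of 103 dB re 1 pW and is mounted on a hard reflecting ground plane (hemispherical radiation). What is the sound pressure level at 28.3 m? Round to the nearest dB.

Free-field hemispherical radiation: L_p = L_w − 10·log₁₀(2π·r²), r = 28.3 m.
2π·r² = 5032 m², 10·log₁₀ of that is 37.018 dB.
L_p = 103 − 37.018 = 65.98 dB.

66 dB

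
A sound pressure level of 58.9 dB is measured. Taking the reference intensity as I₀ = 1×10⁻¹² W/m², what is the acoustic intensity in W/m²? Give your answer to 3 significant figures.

I = I₀·10^(L/10) = 10⁻¹² × 10^(58.9/10) = 10^(-6.110).

7.76e-07 W/m²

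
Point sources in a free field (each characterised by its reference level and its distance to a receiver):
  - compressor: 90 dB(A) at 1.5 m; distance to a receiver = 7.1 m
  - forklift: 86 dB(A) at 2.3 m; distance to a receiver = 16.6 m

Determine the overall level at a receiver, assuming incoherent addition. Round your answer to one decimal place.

77.2 dB(A)

Propagate each source to the receiver with L = L_ref − 20·log₁₀(r/r_ref), then add intensities.
compressor: 90 − 20·log₁₀(7.1/1.5) = 90 − 13.50 = 76.50 dB(A).
forklift: 86 − 20·log₁₀(16.6/2.3) = 86 − 17.17 = 68.83 dB(A).
Σ 10^(L/10) = 5.228e+07 → L_total = 10·log₁₀(5.228e+07) = 77.18 dB(A).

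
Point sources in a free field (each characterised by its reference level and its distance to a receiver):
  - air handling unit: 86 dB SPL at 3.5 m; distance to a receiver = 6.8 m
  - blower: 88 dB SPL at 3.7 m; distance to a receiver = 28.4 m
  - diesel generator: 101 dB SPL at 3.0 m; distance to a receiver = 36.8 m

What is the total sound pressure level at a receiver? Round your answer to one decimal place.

83.0 dB SPL

Apply inverse-square spreading to bring every level to the receiver, then sum 10^(L/10).
air handling unit: 86 − 20·log₁₀(6.8/3.5) = 86 − 5.77 = 80.23 dB SPL.
blower: 88 − 20·log₁₀(28.4/3.7) = 88 − 17.70 = 70.30 dB SPL.
diesel generator: 101 − 20·log₁₀(36.8/3.0) = 101 − 21.77 = 79.23 dB SPL.
Σ 10^(L/10) = 1.998e+08 → L_total = 10·log₁₀(1.998e+08) = 83.01 dB SPL.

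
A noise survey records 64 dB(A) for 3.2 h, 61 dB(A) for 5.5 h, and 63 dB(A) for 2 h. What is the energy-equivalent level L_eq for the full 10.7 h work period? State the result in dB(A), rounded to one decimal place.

62.5 dB(A)

The energy average is taken in the linear domain: L_eq = 10·log₁₀[(Σ tᵢ·10^(Lᵢ/10))/T], T = 10.7 h.
Σ tᵢ·10^(Lᵢ/10) = 3.2·10^(64/10) + 5.5·10^(61/10) + 2·10^(63/10) = 1.895e+07.
L_eq = 10·log₁₀(1.895e+07/10.7) = 62.48 dB(A).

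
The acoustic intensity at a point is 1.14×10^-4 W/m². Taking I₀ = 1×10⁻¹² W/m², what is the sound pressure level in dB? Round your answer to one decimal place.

L = 10·log₁₀(I/I₀) = 10·log₁₀(1.14×10^-4/10⁻¹²) = 10·log₁₀(1.14×10^8).
L = 10·(0.0569 + 8) = 80.57 dB.

80.6 dB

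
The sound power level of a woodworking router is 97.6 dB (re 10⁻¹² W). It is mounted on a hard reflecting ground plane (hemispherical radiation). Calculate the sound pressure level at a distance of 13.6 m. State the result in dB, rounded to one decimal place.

Free-field hemispherical radiation: L_p = L_w − 10·log₁₀(2π·r²), r = 13.6 m.
2π·r² = 1162 m², 10·log₁₀ of that is 30.653 dB.
L_p = 97.6 − 30.653 = 66.95 dB.

66.9 dB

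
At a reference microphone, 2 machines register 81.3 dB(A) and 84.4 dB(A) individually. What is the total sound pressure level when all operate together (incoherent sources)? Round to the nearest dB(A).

86 dB(A)

For uncorrelated sources the intensities add, so convert each level to linear form, sum, and take 10·log₁₀ of the total.
Σ 10^(L/10) = 10^(81.3/10) + 10^(84.4/10) = 4.103e+08.
L_total = 10·log₁₀(4.103e+08) = 86.13 dB(A).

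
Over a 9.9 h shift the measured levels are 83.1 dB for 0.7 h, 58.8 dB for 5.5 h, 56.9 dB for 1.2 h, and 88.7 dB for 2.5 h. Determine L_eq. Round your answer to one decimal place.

83.1 dB

Weight each interval's intensity by its duration and average over T = 9.9 h:
Σ tᵢ·10^(Lᵢ/10) = 0.7·10^(83.1/10) + 5.5·10^(58.8/10) + 1.2·10^(56.9/10) + 2.5·10^(88.7/10) = 2.001e+09.
L_eq = 10·log₁₀(2.001e+09/9.9) = 83.06 dB.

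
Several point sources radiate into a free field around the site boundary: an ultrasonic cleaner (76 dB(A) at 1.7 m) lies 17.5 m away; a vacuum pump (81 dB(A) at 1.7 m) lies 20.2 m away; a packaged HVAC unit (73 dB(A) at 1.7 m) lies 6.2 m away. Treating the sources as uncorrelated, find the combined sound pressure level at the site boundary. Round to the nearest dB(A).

First find each source's level at the receiver (point-source: −20·log₁₀(r/r_ref)), then combine on an intensity basis.
ultrasonic cleaner: 76 − 20·log₁₀(17.5/1.7) = 76 − 20.25 = 55.75 dB(A).
vacuum pump: 81 − 20·log₁₀(20.2/1.7) = 81 − 21.50 = 59.50 dB(A).
packaged HVAC unit: 73 − 20·log₁₀(6.2/1.7) = 73 − 11.24 = 61.76 dB(A).
Σ 10^(L/10) = 2.767e+06 → L_total = 10·log₁₀(2.767e+06) = 64.42 dB(A).

64 dB(A)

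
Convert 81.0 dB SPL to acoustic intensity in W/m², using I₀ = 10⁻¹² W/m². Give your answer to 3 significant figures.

I/I₀ = 10^(81.0/10) = 1.259e+08, so I = 1.259e+08 × 10⁻¹² W/m².

0.000126 W/m²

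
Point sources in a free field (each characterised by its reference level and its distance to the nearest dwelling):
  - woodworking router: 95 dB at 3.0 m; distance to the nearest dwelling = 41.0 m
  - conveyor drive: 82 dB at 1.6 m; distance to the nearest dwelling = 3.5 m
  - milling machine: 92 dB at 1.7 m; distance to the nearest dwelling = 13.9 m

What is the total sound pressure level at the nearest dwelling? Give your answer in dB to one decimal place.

First find each source's level at the receiver (point-source: −20·log₁₀(r/r_ref)), then combine on an intensity basis.
woodworking router: 95 − 20·log₁₀(41.0/3.0) = 95 − 22.71 = 72.29 dB.
conveyor drive: 82 − 20·log₁₀(3.5/1.6) = 82 − 6.80 = 75.20 dB.
milling machine: 92 − 20·log₁₀(13.9/1.7) = 92 − 18.25 = 73.75 dB.
Σ 10^(L/10) = 7.376e+07 → L_total = 10·log₁₀(7.376e+07) = 78.68 dB.

78.7 dB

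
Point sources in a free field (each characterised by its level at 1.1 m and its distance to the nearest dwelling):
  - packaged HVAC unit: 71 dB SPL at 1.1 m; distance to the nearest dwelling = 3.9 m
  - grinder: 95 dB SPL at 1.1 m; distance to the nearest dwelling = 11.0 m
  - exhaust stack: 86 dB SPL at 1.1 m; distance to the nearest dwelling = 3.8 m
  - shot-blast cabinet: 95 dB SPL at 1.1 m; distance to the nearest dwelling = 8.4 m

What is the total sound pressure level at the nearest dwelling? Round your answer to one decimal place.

First find each source's level at the receiver (point-source: −20·log₁₀(r/r_ref)), then combine on an intensity basis.
packaged HVAC unit: 71 − 20·log₁₀(3.9/1.1) = 71 − 10.99 = 60.01 dB SPL.
grinder: 95 − 20·log₁₀(11.0/1.1) = 95 − 20.00 = 75.00 dB SPL.
exhaust stack: 86 − 20·log₁₀(3.8/1.1) = 86 − 10.77 = 75.23 dB SPL.
shot-blast cabinet: 95 − 20·log₁₀(8.4/1.1) = 95 − 17.66 = 77.34 dB SPL.
Σ 10^(L/10) = 1.202e+08 → L_total = 10·log₁₀(1.202e+08) = 80.80 dB SPL.

80.8 dB SPL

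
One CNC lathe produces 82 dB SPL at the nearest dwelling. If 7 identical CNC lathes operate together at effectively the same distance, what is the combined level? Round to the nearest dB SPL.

90 dB SPL

With 7 equal, uncorrelated contributions the intensity is 7× that of one unit, giving a rise of 10·log₁₀ 7.
L_total = 82 + 10·log₁₀(7) = 82 + 8.451 = 90.45 dB SPL.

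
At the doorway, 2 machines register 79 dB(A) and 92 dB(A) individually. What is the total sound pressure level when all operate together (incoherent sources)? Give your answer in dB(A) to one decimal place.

Incoherent sources combine by intensity addition: L_total = 10·log₁₀(Σ 10^(L_i/10)).
Σ 10^(L/10) = 10^(79/10) + 10^(92/10) = 1.664e+09.
L_total = 10·log₁₀(1.664e+09) = 92.21 dB(A).

92.2 dB(A)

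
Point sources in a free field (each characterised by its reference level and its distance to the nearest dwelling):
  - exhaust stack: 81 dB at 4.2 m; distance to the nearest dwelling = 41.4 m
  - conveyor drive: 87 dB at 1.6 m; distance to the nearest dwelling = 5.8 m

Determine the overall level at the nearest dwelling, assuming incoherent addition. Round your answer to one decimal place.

76.0 dB

First find each source's level at the receiver (point-source: −20·log₁₀(r/r_ref)), then combine on an intensity basis.
exhaust stack: 81 − 20·log₁₀(41.4/4.2) = 81 − 19.88 = 61.12 dB.
conveyor drive: 87 − 20·log₁₀(5.8/1.6) = 87 − 11.19 = 75.81 dB.
Σ 10^(L/10) = 3.944e+07 → L_total = 10·log₁₀(3.944e+07) = 75.96 dB.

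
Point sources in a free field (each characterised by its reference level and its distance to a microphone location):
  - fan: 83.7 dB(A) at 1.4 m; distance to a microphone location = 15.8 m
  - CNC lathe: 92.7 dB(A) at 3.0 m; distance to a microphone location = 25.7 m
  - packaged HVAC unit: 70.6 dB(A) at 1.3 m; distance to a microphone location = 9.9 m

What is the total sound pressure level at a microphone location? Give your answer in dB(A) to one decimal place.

First find each source's level at the receiver (point-source: −20·log₁₀(r/r_ref)), then combine on an intensity basis.
fan: 83.7 − 20·log₁₀(15.8/1.4) = 83.7 − 21.05 = 62.65 dB(A).
CNC lathe: 92.7 − 20·log₁₀(25.7/3.0) = 92.7 − 18.66 = 74.04 dB(A).
packaged HVAC unit: 70.6 − 20·log₁₀(9.9/1.3) = 70.6 − 17.63 = 52.97 dB(A).
Σ 10^(L/10) = 2.741e+07 → L_total = 10·log₁₀(2.741e+07) = 74.38 dB(A).

74.4 dB(A)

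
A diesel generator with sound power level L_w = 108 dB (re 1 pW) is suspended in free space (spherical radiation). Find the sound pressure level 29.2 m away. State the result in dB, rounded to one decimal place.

L_p = L_w − 10·log₁₀(4π·r²) with r = 29.2 m.
4π·r² = 1.071e+04 m², 10·log₁₀ of that is 40.300 dB.
L_p = 108 − 40.300 = 67.70 dB.

67.7 dB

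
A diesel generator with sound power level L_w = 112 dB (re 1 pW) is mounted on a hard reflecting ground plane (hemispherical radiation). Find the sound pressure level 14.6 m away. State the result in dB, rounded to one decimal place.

Free-field hemispherical radiation: L_p = L_w − 10·log₁₀(2π·r²), r = 14.6 m.
2π·r² = 1339 m², 10·log₁₀ of that is 31.269 dB.
L_p = 112 − 31.269 = 80.73 dB.

80.7 dB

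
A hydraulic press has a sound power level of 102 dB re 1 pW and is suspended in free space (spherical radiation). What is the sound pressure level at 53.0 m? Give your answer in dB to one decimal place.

56.5 dB

The power spreads over a sphere of area 4π·r², so L_p = L_w − 10·log₁₀(4π·r²).
4π·r² = 3.53e+04 m², 10·log₁₀ of that is 45.478 dB.
L_p = 102 − 45.478 = 56.52 dB.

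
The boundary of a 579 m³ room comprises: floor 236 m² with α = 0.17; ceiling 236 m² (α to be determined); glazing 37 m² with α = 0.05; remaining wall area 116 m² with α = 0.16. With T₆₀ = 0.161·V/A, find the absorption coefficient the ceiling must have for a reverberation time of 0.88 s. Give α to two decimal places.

Required total absorption A = 0.161·579/0.88 = 105.93 m².
Absorption from the other surfaces = 236·0.17 + 37·0.05 + 116·0.16 = 60.53 m², so the ceiling must supply 45.40 m² over 236 m².
α = 45.40/236 = 0.192.

0.19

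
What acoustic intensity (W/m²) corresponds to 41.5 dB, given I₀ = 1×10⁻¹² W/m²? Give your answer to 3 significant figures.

1.41e-08 W/m²

L = 10·log₁₀(I/I₀) ⇒ I = I₀·10^(L/10) = 10⁻¹² × 10^4.15.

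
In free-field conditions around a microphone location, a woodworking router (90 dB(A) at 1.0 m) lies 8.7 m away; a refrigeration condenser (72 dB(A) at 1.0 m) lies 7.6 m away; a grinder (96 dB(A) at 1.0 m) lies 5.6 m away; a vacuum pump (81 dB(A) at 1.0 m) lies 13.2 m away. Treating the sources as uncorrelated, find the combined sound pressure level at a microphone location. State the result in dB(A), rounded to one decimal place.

First find each source's level at the receiver (point-source: −20·log₁₀(r/r_ref)), then combine on an intensity basis.
woodworking router: 90 − 20·log₁₀(8.7/1.0) = 90 − 18.79 = 71.21 dB(A).
refrigeration condenser: 72 − 20·log₁₀(7.6/1.0) = 72 − 17.62 = 54.38 dB(A).
grinder: 96 − 20·log₁₀(5.6/1.0) = 96 − 14.96 = 81.04 dB(A).
vacuum pump: 81 − 20·log₁₀(13.2/1.0) = 81 − 22.41 = 58.59 dB(A).
Σ 10^(L/10) = 1.412e+08 → L_total = 10·log₁₀(1.412e+08) = 81.50 dB(A).

81.5 dB(A)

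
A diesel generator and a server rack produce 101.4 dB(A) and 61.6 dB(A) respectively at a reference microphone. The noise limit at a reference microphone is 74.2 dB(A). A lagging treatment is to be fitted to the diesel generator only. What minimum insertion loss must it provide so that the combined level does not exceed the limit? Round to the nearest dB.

Fixed contribution from the other source: Σ 10^(L/10) = 10^(61.6/10) = 1.445e+06 (61.60 dB(A)).
To meet 74.2 dB(A) overall, the treated diesel generator may contribute at most 10^(74.2/10) − 1.445e+06 = 2.486e+07, i.e. 73.95 dB(A).
Required insertion loss = 101.4 − 73.95 = 27.45 dB.

27 dB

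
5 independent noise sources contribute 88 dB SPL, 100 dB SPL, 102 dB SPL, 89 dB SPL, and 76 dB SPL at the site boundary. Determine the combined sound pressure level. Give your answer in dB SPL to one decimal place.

For uncorrelated sources the intensities add, so convert each level to linear form, sum, and take 10·log₁₀ of the total.
Σ 10^(L/10) = 10^(88/10) + 10^(100/10) + 10^(102/10) + 10^(89/10) + 10^(76/10) = 2.731e+10.
L_total = 10·log₁₀(2.731e+10) = 104.36 dB SPL.

104.4 dB SPL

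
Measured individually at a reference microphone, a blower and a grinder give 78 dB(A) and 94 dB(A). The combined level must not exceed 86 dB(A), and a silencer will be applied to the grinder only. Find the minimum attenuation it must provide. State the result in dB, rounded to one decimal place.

Everything except the grinder sums to 10^(78/10) = 6.310e+07 in linear terms, 78.00 dB(A).
To meet 86 dB(A) overall, the treated grinder may contribute at most 10^(86/10) − 6.310e+07 = 3.350e+08, i.e. 85.25 dB(A).
So the grinder must be reduced from 94 to 85.25 dB(A): IL = 8.75 dB.

8.7 dB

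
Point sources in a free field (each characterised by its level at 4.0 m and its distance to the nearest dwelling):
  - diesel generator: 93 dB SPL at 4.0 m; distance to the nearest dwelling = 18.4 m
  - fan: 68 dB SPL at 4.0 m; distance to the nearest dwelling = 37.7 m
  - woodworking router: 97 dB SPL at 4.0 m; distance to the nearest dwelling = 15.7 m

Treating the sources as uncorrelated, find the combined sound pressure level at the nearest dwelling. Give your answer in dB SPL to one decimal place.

Apply inverse-square spreading to bring every level to the receiver, then sum 10^(L/10).
diesel generator: 93 − 20·log₁₀(18.4/4.0) = 93 − 13.26 = 79.74 dB SPL.
fan: 68 − 20·log₁₀(37.7/4.0) = 68 − 19.49 = 48.51 dB SPL.
woodworking router: 97 − 20·log₁₀(15.7/4.0) = 97 − 11.88 = 85.12 dB SPL.
Σ 10^(L/10) = 4.197e+08 → L_total = 10·log₁₀(4.197e+08) = 86.23 dB SPL.

86.2 dB SPL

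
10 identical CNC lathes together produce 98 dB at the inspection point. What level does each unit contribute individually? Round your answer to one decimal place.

Dividing the total intensity by 10 lowers the level by 10·log₁₀ 10 = 10.000 dB: L₁ = 98 − 10.000.

88.0 dB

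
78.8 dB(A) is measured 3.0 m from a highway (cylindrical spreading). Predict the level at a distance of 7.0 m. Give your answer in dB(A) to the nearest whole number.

75 dB(A)

For a line source, L₂ = L₁ − 10·log₁₀(r₂/r₁).
L₂ = 78.8 − 10·log₁₀(7.0/3.0) = 78.8 − 3.680 = 75.12 dB(A).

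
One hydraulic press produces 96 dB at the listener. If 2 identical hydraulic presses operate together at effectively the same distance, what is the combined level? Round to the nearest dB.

99 dB

L_total = L₁ + 10·log₁₀ N for N identical incoherent sources.
L_total = 96 + 10·log₁₀(2) = 96 + 3.010 = 99.01 dB.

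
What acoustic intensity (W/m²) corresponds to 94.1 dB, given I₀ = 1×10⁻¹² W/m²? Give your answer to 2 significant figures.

I = I₀·10^(L/10) = 10⁻¹² × 10^(94.1/10) = 10^(-2.590).

0.0026 W/m²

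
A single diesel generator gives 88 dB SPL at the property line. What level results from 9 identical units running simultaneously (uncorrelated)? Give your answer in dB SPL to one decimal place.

L_total = L₁ + 10·log₁₀ N for N identical incoherent sources.
L_total = 88 + 10·log₁₀(9) = 88 + 9.542 = 97.54 dB SPL.

97.5 dB SPL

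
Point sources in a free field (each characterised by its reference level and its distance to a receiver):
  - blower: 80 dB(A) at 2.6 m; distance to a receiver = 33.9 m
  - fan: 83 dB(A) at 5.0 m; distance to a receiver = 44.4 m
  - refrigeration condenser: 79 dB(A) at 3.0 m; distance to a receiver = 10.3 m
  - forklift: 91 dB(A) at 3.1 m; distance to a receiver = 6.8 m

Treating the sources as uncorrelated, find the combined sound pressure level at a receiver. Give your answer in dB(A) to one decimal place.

Propagate each source to the receiver with L = L_ref − 20·log₁₀(r/r_ref), then add intensities.
blower: 80 − 20·log₁₀(33.9/2.6) = 80 − 22.30 = 57.70 dB(A).
fan: 83 − 20·log₁₀(44.4/5.0) = 83 − 18.97 = 64.03 dB(A).
refrigeration condenser: 79 − 20·log₁₀(10.3/3.0) = 79 − 10.71 = 68.29 dB(A).
forklift: 91 − 20·log₁₀(6.8/3.1) = 91 − 6.82 = 84.18 dB(A).
Σ 10^(L/10) = 2.715e+08 → L_total = 10·log₁₀(2.715e+08) = 84.34 dB(A).

84.3 dB(A)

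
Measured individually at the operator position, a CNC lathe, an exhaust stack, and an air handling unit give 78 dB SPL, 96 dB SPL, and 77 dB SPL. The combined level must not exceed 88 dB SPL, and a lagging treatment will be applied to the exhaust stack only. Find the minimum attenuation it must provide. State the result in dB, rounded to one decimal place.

Fixed contribution from the other sources: Σ 10^(L/10) = 10^(78/10) + 10^(77/10) = 1.132e+08 (80.54 dB SPL).
To meet 88 dB SPL overall, the treated exhaust stack may contribute at most 10^(88/10) − 1.132e+08 = 5.177e+08, i.e. 87.14 dB SPL.
So the exhaust stack must be reduced from 96 to 87.14 dB SPL: IL = 8.86 dB.

8.9 dB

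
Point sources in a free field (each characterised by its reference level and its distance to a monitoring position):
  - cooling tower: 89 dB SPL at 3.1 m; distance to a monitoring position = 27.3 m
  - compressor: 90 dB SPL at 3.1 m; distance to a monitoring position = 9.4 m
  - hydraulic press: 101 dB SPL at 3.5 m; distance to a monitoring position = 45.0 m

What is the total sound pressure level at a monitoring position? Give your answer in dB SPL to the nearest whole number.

83 dB SPL

Apply inverse-square spreading to bring every level to the receiver, then sum 10^(L/10).
cooling tower: 89 − 20·log₁₀(27.3/3.1) = 89 − 18.90 = 70.10 dB SPL.
compressor: 90 − 20·log₁₀(9.4/3.1) = 90 − 9.64 = 80.36 dB SPL.
hydraulic press: 101 − 20·log₁₀(45.0/3.5) = 101 − 22.18 = 78.82 dB SPL.
Σ 10^(L/10) = 1.952e+08 → L_total = 10·log₁₀(1.952e+08) = 82.90 dB SPL.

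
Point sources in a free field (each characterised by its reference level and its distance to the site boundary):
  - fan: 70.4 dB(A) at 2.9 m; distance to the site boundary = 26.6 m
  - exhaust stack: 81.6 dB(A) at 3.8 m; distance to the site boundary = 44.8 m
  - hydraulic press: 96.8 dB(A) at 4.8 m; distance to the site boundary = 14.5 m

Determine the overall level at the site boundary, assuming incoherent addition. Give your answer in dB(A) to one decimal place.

87.2 dB(A)

Propagate each source to the receiver with L = L_ref − 20·log₁₀(r/r_ref), then add intensities.
fan: 70.4 − 20·log₁₀(26.6/2.9) = 70.4 − 19.25 = 51.15 dB(A).
exhaust stack: 81.6 − 20·log₁₀(44.8/3.8) = 81.6 − 21.43 = 60.17 dB(A).
hydraulic press: 96.8 − 20·log₁₀(14.5/4.8) = 96.8 − 9.60 = 87.20 dB(A).
Σ 10^(L/10) = 5.257e+08 → L_total = 10·log₁₀(5.257e+08) = 87.21 dB(A).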